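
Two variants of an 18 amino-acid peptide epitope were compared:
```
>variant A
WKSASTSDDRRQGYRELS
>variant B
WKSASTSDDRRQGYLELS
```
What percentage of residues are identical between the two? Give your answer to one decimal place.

94.4%

Mismatch at position 15 (1-based): 1 of 18.
Identical positions: 17/18 = 94.44% → 94.4%.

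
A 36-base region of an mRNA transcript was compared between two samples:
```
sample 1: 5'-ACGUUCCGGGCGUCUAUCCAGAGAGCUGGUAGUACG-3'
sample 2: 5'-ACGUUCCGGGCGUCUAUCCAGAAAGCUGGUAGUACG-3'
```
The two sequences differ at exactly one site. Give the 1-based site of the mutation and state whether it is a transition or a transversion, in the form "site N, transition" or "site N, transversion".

site 23, transition

Site 23 changes G→A. G is a purine and A is a purine, so this is a transition.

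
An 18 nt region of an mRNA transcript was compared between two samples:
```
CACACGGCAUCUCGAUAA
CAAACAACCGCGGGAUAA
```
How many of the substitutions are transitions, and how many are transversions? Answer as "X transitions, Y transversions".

2 transitions, 5 transversions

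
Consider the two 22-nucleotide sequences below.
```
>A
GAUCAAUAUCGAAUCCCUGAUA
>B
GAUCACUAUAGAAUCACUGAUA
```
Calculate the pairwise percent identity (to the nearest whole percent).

3 positions differ (6, 10, 16), so 19 of 22 match: 19/22 = 86.36%.

86%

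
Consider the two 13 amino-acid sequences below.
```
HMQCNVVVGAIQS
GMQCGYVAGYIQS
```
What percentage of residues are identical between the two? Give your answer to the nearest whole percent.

62%

Mismatches at positions 1, 5, 6, 8, 10 (1-based): 5 of 13.
Identical positions: 8/13 = 61.54% → 62%.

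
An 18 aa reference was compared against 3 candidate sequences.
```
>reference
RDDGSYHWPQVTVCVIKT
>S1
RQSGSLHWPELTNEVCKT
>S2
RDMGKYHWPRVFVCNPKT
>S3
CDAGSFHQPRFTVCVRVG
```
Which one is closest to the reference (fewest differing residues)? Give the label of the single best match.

Hamming distances to reference — S1: 8; S2: 6; S3: 9.
Smallest is S2 with 6 mismatches.

S2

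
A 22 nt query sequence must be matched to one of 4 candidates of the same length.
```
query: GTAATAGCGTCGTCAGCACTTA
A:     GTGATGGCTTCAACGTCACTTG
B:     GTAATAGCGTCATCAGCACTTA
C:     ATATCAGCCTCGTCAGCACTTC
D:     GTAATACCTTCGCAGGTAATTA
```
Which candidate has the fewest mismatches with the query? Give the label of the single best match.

A differs at 8 positions; B differs at 1 position; C differs at 5 positions; D differs at 7 positions. The closest is B.

B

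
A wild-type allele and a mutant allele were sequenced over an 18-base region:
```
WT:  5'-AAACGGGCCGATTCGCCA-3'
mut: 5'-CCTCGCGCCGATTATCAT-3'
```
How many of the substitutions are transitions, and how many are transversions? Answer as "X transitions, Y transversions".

0 transitions, 8 transversions

Mismatches (1-based):
position 1: A→C (purine→pyrimidine, transversion)
position 2: A→C (purine→pyrimidine, transversion)
position 3: A→T (purine→pyrimidine, transversion)
position 6: G→C (purine→pyrimidine, transversion)
position 14: C→A (pyrimidine→purine, transversion)
position 15: G→T (purine→pyrimidine, transversion)
position 17: C→A (pyrimidine→purine, transversion)
position 18: A→T (purine→pyrimidine, transversion)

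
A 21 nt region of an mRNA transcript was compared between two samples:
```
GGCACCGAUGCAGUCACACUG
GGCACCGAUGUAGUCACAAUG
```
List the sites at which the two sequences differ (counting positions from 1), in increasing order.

11, 19

Differences at site 11 (C→U), site 19 (C→A).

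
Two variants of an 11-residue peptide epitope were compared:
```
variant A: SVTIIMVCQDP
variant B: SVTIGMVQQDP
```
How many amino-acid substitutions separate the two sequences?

Comparing position by position, 2 positions differ: 5 (I/G), 8 (C/Q).

2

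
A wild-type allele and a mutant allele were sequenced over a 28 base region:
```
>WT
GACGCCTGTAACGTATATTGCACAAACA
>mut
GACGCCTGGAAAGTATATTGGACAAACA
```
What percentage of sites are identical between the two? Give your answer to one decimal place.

89.3%

3 positions differ (9, 12, 21), so 25 of 28 match: 25/28 = 89.29%.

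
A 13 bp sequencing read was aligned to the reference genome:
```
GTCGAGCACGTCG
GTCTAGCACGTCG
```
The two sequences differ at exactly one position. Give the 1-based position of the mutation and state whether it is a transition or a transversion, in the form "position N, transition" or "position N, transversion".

position 4, transversion

Position 4 changes G→T. G is a purine and T is a pyrimidine, so this is a transversion.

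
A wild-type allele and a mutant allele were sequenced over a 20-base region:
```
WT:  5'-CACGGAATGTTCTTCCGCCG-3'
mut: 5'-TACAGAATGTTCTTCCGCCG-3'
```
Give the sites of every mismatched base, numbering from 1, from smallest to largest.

Scanning 1-based: 1: C/T; 4: G/A.

1, 4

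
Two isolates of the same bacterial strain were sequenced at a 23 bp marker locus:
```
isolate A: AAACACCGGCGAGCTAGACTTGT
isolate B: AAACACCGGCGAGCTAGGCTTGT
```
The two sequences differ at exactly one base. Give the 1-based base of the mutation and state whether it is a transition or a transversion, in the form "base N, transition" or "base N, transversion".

Base 18 changes A→G. A is a purine and G is a purine, so this is a transition.

base 18, transition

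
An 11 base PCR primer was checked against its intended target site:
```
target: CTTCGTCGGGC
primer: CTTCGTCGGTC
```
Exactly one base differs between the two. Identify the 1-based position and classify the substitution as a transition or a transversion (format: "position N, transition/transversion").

position 10, transversion

The sequences differ only at position 10: G→T (purine→pyrimidine), a transversion.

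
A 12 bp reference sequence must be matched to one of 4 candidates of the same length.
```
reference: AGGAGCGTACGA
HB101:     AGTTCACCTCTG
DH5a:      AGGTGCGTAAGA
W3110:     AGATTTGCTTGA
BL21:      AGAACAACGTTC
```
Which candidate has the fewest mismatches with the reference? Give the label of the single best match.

Hamming distances to reference — HB101: 9; DH5a: 2; W3110: 7; BL21: 9.
Smallest is DH5a with 2 mismatches.

DH5a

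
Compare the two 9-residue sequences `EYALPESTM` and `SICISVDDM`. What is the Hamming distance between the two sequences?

8

Comparing position by position, 8 positions differ: 1 (E/S), 2 (Y/I), 3 (A/C), 4 (L/I), 5 (P/S), 6 (E/V), 7 (S/D), 8 (T/D).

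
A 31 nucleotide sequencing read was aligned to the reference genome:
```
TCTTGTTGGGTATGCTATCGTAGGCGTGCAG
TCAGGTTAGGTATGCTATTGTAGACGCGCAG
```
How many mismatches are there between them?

Mismatches (1-based): site 3: T→A; site 4: T→G; site 8: G→A; site 19: C→T; site 24: G→A; site 27: T→C.

6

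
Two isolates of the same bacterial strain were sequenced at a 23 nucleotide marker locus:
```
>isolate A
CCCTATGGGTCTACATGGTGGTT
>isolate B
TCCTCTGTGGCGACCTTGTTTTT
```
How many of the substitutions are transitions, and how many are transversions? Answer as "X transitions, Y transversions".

1 transition, 8 transversions

Mismatches (1-based):
site 1: C→T (pyrimidine→pyrimidine, transition)
site 5: A→C (purine→pyrimidine, transversion)
site 8: G→T (purine→pyrimidine, transversion)
site 10: T→G (pyrimidine→purine, transversion)
site 12: T→G (pyrimidine→purine, transversion)
site 15: A→C (purine→pyrimidine, transversion)
site 17: G→T (purine→pyrimidine, transversion)
site 20: G→T (purine→pyrimidine, transversion)
site 21: G→T (purine→pyrimidine, transversion)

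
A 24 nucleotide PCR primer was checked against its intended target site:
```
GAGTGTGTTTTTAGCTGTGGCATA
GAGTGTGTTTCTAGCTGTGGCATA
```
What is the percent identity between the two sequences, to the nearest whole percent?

96%

1 position differs (11), so 23 of 24 match: 23/24 = 95.83%.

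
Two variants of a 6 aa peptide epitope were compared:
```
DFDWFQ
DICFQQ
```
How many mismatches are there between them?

4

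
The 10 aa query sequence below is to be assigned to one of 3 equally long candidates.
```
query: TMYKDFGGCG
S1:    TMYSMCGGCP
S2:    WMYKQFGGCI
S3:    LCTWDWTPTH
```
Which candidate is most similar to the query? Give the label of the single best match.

S2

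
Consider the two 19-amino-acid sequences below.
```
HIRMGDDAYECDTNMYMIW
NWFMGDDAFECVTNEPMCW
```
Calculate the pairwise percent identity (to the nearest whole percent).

58%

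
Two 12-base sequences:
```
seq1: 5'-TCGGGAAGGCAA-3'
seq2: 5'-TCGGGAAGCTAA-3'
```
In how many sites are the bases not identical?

2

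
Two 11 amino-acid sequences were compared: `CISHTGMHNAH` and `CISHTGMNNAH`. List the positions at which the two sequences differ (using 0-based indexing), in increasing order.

7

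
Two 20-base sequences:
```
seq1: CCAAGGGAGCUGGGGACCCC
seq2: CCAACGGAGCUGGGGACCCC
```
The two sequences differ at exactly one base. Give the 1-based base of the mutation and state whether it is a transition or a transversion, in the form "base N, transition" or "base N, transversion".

base 5, transversion

The sequences differ only at base 5: G→C (purine→pyrimidine), a transversion.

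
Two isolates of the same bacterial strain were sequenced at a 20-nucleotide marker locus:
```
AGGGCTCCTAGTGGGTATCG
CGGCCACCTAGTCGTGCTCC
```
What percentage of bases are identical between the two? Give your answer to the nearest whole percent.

Mismatches at positions 1, 4, 6, 13, 15, 16, 17, 20 (1-based): 8 of 20.
Identical positions: 12/20 = 60% → 60%.

60%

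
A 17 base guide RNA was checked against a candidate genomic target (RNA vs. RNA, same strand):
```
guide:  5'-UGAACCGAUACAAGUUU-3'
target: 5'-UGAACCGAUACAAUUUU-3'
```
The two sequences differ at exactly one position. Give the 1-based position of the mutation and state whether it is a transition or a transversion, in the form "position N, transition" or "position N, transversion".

Position 14 changes G→U. G is a purine and U is a pyrimidine, so this is a transversion.

position 14, transversion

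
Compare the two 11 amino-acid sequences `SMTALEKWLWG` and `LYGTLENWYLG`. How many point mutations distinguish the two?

The sequences differ at positions 1, 2, 3, 4, 7, 9, 10 (1-based) — 7 in total.

7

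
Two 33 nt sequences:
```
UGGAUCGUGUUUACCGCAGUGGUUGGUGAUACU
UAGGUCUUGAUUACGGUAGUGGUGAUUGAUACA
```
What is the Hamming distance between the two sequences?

Comparing position by position, 10 positions differ: 2 (G/A), 4 (A/G), 7 (G/U), 10 (U/A), 15 (C/G), 17 (C/U), 24 (U/G), 25 (G/A), 26 (G/U), 33 (U/A).

10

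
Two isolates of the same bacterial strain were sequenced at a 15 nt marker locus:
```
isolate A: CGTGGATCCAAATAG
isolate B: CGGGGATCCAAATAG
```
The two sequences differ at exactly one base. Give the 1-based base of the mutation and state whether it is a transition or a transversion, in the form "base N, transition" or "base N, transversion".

base 3, transversion

The sequences differ only at base 3: T→G (pyrimidine→purine), a transversion.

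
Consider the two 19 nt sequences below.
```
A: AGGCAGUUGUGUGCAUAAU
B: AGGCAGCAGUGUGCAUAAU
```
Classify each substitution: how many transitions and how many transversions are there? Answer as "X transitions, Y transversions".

Mismatches (1-based):
base 7: U→C (pyrimidine→pyrimidine, transition)
base 8: U→A (pyrimidine→purine, transversion)

1 transition, 1 transversion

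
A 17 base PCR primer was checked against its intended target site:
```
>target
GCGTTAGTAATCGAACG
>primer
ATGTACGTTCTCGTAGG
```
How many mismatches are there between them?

Comparing position by position, 8 bases differ: 1 (G/A), 2 (C/T), 5 (T/A), 6 (A/C), 9 (A/T), 10 (A/C), 14 (A/T), 16 (C/G).

8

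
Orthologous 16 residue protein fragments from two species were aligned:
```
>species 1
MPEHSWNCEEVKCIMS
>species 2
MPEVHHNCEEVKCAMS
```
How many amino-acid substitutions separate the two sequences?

Mismatches (1-based): residue 4: H→V; residue 5: S→H; residue 6: W→H; residue 14: I→A.

4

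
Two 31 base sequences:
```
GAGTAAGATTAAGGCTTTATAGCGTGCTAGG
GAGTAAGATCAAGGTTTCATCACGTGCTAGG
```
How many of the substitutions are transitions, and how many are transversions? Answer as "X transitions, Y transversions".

4 transitions, 1 transversion

Mismatches (1-based):
base 10: T→C (pyrimidine→pyrimidine, transition)
base 15: C→T (pyrimidine→pyrimidine, transition)
base 18: T→C (pyrimidine→pyrimidine, transition)
base 21: A→C (purine→pyrimidine, transversion)
base 22: G→A (purine→purine, transition)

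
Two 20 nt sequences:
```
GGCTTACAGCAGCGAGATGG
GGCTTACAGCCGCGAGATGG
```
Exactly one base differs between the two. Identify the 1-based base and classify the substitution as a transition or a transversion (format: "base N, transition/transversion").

Base 11 changes A→C. A is a purine and C is a pyrimidine, so this is a transversion.

base 11, transversion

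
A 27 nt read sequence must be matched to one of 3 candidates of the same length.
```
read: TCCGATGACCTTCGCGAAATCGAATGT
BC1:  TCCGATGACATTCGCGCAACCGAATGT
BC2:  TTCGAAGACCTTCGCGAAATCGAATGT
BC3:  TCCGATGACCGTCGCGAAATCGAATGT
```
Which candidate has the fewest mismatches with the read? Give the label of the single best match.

BC3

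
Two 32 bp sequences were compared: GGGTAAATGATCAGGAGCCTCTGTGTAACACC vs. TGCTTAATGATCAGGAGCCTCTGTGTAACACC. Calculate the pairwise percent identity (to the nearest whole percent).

Mismatches at positions 1, 3, 5 (1-based): 3 of 32.
Identical positions: 29/32 = 90.62% → 91%.

91%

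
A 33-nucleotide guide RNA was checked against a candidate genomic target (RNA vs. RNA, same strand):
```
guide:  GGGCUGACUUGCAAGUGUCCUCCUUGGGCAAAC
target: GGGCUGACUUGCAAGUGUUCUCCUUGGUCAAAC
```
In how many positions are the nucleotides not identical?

2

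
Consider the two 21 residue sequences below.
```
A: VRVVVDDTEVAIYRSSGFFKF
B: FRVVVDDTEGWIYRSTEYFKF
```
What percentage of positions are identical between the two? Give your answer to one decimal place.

71.4%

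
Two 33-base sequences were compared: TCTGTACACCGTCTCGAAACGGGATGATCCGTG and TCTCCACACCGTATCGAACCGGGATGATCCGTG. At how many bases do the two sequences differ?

4

Mismatches (1-based): base 4: G→C; base 5: T→C; base 13: C→A; base 19: A→C.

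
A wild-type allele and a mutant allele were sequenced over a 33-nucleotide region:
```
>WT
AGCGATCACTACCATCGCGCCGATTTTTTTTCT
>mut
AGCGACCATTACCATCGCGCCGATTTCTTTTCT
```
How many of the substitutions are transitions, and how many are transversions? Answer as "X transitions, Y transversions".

3 transitions, 0 transversions

Transitions (purine↔purine or pyrimidine↔pyrimidine): 6 T→C, 9 C→T, 27 T→C.
Transversions (purine↔pyrimidine): none.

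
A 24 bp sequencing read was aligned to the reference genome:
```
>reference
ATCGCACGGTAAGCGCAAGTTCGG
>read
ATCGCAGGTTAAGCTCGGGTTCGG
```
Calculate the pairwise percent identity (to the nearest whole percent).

Mismatches at positions 7, 9, 15, 17, 18 (1-based): 5 of 24.
Identical positions: 19/24 = 79.17% → 79%.

79%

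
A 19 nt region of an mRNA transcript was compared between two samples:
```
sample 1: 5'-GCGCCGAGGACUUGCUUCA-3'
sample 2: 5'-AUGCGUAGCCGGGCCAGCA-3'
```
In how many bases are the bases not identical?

Comparing position by position, 12 bases differ: 1 (G/A), 2 (C/U), 5 (C/G), 6 (G/U), 9 (G/C), 10 (A/C), 11 (C/G), 12 (U/G), 13 (U/G), 14 (G/C), 16 (U/A), 17 (U/G).

12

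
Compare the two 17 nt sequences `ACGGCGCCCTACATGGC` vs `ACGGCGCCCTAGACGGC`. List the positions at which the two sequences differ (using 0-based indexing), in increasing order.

11, 13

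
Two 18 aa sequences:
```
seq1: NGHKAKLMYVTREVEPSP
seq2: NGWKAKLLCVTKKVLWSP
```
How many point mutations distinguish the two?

7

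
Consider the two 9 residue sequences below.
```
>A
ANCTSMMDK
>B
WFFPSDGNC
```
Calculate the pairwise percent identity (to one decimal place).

11.1%

8 positions differ (1, 2, 3, 4, 6, 7, 8, 9), so 1 of 9 match: 1/9 = 11.11%.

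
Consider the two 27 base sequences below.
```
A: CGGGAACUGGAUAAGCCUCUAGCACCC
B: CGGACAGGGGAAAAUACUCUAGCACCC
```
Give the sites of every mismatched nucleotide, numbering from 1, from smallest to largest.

4, 5, 7, 8, 12, 15, 16

Scanning 1-based: 4: G/A; 5: A/C; 7: C/G; 8: U/G; 12: U/A; 15: G/U; 16: C/A.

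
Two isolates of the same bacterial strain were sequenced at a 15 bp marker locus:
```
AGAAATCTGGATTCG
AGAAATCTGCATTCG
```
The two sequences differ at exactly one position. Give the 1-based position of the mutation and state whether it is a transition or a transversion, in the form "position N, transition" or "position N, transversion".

position 10, transversion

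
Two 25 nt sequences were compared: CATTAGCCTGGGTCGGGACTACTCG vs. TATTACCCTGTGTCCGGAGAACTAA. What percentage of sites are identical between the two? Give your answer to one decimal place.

8 positions differ (1, 6, 11, 15, 19, 20, 24, 25), so 17 of 25 match: 17/25 = 68%.

68.0%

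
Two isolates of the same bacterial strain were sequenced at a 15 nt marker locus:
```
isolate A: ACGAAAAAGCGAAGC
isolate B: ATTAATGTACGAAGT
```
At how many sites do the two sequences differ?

Comparing position by position, 7 sites differ: 2 (C/T), 3 (G/T), 6 (A/T), 7 (A/G), 8 (A/T), 9 (G/A), 15 (C/T).

7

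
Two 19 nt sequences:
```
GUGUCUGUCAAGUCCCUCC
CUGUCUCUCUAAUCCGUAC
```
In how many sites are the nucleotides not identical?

6

The sequences differ at sites 1, 7, 10, 12, 16, 18 (1-based) — 6 in total.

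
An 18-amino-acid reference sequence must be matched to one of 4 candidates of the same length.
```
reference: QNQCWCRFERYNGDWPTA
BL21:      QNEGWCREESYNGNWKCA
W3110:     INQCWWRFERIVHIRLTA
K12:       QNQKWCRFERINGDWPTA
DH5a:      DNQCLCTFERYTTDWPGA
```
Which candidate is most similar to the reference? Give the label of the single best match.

K12

Hamming distances to reference — BL21: 7; W3110: 8; K12: 2; DH5a: 6.
Smallest is K12 with 2 mismatches.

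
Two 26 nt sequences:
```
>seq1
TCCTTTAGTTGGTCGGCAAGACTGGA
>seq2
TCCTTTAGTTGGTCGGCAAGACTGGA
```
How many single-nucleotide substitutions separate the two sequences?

The two sequences are identical at every position.

0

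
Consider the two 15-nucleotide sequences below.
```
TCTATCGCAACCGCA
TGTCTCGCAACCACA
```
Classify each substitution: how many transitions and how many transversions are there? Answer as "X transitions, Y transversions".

1 transition, 2 transversions

Mismatches (1-based):
site 2: C→G (pyrimidine→purine, transversion)
site 4: A→C (purine→pyrimidine, transversion)
site 13: G→A (purine→purine, transition)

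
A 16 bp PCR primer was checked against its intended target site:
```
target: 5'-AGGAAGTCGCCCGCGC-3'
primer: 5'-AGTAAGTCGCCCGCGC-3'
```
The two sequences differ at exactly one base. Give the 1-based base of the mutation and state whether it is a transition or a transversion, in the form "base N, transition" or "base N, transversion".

base 3, transversion

The sequences differ only at base 3: G→T (purine→pyrimidine), a transversion.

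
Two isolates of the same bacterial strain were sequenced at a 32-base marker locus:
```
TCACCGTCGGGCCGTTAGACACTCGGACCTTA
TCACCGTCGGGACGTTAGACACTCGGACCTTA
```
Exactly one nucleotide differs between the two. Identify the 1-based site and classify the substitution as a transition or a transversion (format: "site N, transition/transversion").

The sequences differ only at site 12: C→A (pyrimidine→purine), a transversion.

site 12, transversion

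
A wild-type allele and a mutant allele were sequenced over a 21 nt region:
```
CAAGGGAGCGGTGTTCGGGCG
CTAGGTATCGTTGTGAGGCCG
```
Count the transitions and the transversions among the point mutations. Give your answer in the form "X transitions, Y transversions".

0 transitions, 7 transversions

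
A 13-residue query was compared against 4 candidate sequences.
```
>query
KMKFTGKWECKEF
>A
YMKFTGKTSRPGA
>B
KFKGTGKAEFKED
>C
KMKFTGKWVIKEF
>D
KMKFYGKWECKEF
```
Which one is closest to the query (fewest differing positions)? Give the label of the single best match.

D

Hamming distances to query — A: 7; B: 5; C: 2; D: 1.
Smallest is D with 1 mismatch.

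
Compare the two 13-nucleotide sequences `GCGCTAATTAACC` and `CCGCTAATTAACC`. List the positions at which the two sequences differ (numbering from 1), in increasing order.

1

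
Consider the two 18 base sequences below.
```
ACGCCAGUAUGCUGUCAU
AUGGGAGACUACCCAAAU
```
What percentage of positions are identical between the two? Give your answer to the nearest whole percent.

Mismatches at positions 2, 4, 5, 8, 9, 11, 13, 14, 15, 16 (1-based): 10 of 18.
Identical positions: 8/18 = 44.44% → 44%.

44%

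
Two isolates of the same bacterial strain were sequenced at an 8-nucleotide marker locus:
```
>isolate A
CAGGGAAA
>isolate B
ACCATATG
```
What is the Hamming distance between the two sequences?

7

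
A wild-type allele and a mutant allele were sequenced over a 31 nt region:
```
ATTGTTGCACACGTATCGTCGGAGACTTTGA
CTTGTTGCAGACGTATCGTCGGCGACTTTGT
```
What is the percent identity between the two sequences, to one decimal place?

4 positions differ (1, 10, 23, 31), so 27 of 31 match: 27/31 = 87.1%.

87.1%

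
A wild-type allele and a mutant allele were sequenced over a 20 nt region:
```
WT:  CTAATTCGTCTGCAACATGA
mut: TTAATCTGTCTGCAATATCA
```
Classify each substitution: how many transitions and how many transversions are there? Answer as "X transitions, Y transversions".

Transitions (purine↔purine or pyrimidine↔pyrimidine): 1 C→T, 6 T→C, 7 C→T, 16 C→T.
Transversions (purine↔pyrimidine): 19 G→C.

4 transitions, 1 transversion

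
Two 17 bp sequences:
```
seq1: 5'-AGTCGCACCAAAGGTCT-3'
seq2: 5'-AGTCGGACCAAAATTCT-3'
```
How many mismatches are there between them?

3

Mismatches (1-based): position 6: C→G; position 13: G→A; position 14: G→T.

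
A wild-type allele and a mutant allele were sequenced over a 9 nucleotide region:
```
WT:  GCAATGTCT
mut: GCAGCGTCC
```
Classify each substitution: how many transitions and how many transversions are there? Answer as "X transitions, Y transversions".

Transitions (purine↔purine or pyrimidine↔pyrimidine): 4 A→G, 5 T→C, 9 T→C.
Transversions (purine↔pyrimidine): none.

3 transitions, 0 transversions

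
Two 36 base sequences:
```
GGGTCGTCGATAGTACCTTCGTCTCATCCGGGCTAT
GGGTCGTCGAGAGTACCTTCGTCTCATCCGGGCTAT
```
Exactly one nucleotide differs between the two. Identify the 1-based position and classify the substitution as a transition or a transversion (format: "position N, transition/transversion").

The sequences differ only at position 11: T→G (pyrimidine→purine), a transversion.

position 11, transversion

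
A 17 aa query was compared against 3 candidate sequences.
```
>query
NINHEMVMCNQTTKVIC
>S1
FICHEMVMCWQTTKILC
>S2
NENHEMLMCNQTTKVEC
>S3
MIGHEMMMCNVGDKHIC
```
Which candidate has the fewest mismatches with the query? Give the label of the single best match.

S2

Hamming distances to query — S1: 5; S2: 3; S3: 7.
Smallest is S2 with 3 mismatches.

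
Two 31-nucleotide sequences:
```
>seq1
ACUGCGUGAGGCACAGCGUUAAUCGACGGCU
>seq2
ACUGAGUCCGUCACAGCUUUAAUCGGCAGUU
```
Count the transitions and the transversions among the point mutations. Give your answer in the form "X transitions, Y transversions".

Transitions (purine↔purine or pyrimidine↔pyrimidine): 26 A→G, 28 G→A, 30 C→U.
Transversions (purine↔pyrimidine): 5 C→A, 8 G→C, 9 A→C, 11 G→U, 18 G→U.

3 transitions, 5 transversions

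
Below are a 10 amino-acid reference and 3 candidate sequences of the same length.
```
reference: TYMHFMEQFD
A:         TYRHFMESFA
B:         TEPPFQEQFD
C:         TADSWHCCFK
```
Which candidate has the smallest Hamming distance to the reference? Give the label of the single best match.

Hamming distances to reference — A: 3; B: 4; C: 8.
Smallest is A with 3 mismatches.

A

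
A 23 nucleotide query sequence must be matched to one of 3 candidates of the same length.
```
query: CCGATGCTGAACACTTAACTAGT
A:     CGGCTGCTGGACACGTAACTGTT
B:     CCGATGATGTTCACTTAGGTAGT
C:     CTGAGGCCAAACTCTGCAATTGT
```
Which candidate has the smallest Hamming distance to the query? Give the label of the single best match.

B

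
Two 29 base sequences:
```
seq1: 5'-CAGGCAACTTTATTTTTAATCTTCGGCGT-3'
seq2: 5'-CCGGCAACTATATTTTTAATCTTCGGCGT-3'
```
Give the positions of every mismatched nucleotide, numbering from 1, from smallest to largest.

Scanning 1-based: 2: A/C; 10: T/A.

2, 10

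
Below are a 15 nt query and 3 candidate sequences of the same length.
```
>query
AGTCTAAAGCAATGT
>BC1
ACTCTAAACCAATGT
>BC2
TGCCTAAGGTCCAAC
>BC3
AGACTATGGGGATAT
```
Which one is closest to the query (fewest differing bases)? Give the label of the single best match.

BC1 differs at 2 bases; BC2 differs at 9 bases; BC3 differs at 6 bases. The closest is BC1.

BC1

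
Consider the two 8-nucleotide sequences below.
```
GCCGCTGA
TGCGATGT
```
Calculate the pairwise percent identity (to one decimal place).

50.0%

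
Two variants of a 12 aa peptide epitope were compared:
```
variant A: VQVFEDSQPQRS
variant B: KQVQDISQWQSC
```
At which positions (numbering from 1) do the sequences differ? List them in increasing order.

1, 4, 5, 6, 9, 11, 12

Differences at position 1 (V→K), position 4 (F→Q), position 5 (E→D), position 6 (D→I), position 9 (P→W), position 11 (R→S), position 12 (S→C).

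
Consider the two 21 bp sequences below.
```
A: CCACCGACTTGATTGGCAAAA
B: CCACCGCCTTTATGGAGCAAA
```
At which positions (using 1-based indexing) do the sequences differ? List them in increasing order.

Scanning 1-based: 7: A/C; 11: G/T; 14: T/G; 16: G/A; 17: C/G; 18: A/C.

7, 11, 14, 16, 17, 18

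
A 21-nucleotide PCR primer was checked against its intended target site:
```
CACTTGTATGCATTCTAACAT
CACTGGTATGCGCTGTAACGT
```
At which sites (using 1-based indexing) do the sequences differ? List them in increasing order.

5, 12, 13, 15, 20

Scanning 1-based: 5: T/G; 12: A/G; 13: T/C; 15: C/G; 20: A/G.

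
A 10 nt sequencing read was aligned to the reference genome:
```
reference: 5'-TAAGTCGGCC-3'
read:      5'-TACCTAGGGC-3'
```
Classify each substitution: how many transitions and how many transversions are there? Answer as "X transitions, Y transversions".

0 transitions, 4 transversions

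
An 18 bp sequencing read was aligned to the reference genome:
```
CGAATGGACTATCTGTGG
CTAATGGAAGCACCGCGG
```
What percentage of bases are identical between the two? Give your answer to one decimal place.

Mismatches at positions 2, 9, 10, 11, 12, 14, 16 (1-based): 7 of 18.
Identical positions: 11/18 = 61.11% → 61.1%.

61.1%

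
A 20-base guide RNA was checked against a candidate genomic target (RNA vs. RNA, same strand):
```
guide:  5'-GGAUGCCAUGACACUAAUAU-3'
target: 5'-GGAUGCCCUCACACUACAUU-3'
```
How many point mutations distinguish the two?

5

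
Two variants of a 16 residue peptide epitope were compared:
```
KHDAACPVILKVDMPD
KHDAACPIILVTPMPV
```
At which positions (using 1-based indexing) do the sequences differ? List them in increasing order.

8, 11, 12, 13, 16

Scanning 1-based: 8: V/I; 11: K/V; 12: V/T; 13: D/P; 16: D/V.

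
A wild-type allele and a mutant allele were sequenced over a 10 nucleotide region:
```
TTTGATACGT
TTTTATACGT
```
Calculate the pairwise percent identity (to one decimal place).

90.0%

1 position differs (4), so 9 of 10 match: 9/10 = 90%.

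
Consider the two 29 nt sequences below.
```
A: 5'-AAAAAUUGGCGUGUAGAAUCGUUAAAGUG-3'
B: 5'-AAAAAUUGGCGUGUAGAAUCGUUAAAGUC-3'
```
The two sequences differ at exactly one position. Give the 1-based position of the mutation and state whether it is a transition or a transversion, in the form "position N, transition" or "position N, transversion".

position 29, transversion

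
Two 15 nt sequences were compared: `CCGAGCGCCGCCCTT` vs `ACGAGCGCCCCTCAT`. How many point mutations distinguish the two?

4

Mismatches (1-based): site 1: C→A; site 10: G→C; site 12: C→T; site 14: T→A.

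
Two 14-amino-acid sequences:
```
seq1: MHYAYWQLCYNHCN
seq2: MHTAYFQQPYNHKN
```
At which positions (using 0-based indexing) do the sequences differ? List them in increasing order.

2, 5, 7, 8, 12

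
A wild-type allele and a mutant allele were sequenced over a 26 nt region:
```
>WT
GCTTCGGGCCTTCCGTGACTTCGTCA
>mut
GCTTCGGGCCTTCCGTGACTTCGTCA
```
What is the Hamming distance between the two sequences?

No positions differ; the sequences are identical.

0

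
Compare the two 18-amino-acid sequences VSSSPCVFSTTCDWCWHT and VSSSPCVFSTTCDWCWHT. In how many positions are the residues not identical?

No positions differ; the sequences are identical.

0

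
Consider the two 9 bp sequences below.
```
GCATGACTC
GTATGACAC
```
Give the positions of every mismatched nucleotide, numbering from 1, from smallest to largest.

Differences at position 2 (C→T), position 8 (T→A).

2, 8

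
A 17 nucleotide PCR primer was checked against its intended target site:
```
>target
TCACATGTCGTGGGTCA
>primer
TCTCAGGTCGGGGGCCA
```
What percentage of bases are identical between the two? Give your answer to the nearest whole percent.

Mismatches at positions 3, 6, 11, 15 (1-based): 4 of 17.
Identical positions: 13/17 = 76.47% → 76%.

76%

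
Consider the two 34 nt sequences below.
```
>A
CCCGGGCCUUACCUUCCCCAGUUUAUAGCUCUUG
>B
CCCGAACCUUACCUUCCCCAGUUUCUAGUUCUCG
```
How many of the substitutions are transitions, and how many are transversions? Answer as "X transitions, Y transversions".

4 transitions, 1 transversion

Transitions (purine↔purine or pyrimidine↔pyrimidine): 5 G→A, 6 G→A, 29 C→U, 33 U→C.
Transversions (purine↔pyrimidine): 25 A→C.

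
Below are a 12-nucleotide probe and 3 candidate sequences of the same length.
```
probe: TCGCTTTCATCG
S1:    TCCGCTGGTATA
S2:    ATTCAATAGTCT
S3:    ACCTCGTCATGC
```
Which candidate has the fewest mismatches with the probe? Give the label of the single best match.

S3

Hamming distances to probe — S1: 9; S2: 8; S3: 7.
Smallest is S3 with 7 mismatches.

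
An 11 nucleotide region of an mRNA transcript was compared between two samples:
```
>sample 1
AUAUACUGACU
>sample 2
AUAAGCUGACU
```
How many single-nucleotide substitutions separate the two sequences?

2

Mismatches (1-based): base 4: U→A; base 5: A→G.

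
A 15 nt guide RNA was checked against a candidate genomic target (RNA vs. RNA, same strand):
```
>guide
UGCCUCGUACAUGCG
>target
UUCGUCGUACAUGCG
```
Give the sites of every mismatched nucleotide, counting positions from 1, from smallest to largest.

Differences at site 2 (G→U), site 4 (C→G).

2, 4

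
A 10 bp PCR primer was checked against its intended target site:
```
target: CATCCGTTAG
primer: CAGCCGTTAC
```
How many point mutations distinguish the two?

Mismatches (1-based): base 3: T→G; base 10: G→C.

2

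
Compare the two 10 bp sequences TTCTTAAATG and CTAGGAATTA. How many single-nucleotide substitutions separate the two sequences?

6

The sequences differ at positions 1, 3, 4, 5, 8, 10 (1-based) — 6 in total.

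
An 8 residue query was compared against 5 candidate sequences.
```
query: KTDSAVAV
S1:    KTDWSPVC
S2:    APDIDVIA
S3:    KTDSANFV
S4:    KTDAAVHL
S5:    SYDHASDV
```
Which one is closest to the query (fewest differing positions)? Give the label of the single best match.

S1 differs at 5 positions; S2 differs at 6 positions; S3 differs at 2 positions; S4 differs at 3 positions; S5 differs at 5 positions. The closest is S3.

S3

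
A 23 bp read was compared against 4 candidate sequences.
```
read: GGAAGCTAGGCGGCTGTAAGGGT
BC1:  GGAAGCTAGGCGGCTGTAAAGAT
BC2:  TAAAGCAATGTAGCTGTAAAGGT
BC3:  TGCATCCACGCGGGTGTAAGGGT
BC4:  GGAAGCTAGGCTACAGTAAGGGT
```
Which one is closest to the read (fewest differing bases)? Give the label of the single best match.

BC1

BC1 differs at 2 bases; BC2 differs at 7 bases; BC3 differs at 6 bases; BC4 differs at 3 bases. The closest is BC1.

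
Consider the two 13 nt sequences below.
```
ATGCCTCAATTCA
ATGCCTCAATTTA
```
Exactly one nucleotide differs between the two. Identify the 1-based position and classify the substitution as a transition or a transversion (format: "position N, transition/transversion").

Position 12 changes C→T. C is a pyrimidine and T is a pyrimidine, so this is a transition.

position 12, transition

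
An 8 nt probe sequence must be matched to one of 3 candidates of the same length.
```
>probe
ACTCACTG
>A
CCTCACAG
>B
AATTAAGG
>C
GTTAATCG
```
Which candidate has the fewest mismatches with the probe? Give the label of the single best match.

A

Hamming distances to probe — A: 2; B: 4; C: 5.
Smallest is A with 2 mismatches.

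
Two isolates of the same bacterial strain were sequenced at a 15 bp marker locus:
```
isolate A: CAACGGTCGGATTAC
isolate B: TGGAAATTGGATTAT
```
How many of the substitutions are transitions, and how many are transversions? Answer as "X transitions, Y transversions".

Mismatches (1-based):
position 1: C→T (pyrimidine→pyrimidine, transition)
position 2: A→G (purine→purine, transition)
position 3: A→G (purine→purine, transition)
position 4: C→A (pyrimidine→purine, transversion)
position 5: G→A (purine→purine, transition)
position 6: G→A (purine→purine, transition)
position 8: C→T (pyrimidine→pyrimidine, transition)
position 15: C→T (pyrimidine→pyrimidine, transition)

7 transitions, 1 transversion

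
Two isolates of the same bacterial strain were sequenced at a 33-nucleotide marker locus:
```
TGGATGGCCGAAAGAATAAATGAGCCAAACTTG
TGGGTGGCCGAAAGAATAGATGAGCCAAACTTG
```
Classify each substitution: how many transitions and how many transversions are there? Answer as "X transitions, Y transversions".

2 transitions, 0 transversions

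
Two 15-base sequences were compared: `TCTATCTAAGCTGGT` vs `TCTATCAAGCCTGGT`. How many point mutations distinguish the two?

3

The sequences differ at sites 7, 9, 10 (1-based) — 3 in total.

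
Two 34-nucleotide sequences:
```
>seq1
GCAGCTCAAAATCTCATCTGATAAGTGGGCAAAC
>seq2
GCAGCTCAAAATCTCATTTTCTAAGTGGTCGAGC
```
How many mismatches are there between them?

Mismatches (1-based): position 18: C→T; position 20: G→T; position 21: A→C; position 29: G→T; position 31: A→G; position 33: A→G.

6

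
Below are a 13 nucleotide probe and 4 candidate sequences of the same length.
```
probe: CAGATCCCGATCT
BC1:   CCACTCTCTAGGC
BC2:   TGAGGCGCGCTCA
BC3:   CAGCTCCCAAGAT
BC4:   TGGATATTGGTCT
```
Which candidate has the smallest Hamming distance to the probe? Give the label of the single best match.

BC3

BC1 differs at 8 sites; BC2 differs at 8 sites; BC3 differs at 4 sites; BC4 differs at 6 sites. The closest is BC3.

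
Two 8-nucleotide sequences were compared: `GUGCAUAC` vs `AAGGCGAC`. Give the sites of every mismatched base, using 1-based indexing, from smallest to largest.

Differences at site 1 (G→A), site 2 (U→A), site 4 (C→G), site 5 (A→C), site 6 (U→G).

1, 2, 4, 5, 6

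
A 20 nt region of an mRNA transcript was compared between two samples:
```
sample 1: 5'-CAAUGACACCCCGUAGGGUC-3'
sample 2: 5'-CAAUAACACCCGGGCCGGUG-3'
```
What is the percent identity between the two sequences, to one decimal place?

70.0%

Mismatches at positions 5, 12, 14, 15, 16, 20 (1-based): 6 of 20.
Identical positions: 14/20 = 70% → 70.0%.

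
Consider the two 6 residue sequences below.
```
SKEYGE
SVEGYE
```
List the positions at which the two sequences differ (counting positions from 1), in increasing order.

Scanning 1-based: 2: K/V; 4: Y/G; 5: G/Y.

2, 4, 5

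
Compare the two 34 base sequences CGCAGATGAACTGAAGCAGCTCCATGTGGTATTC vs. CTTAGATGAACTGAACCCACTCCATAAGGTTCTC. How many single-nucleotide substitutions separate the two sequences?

9

Comparing position by position, 9 sites differ: 2 (G/T), 3 (C/T), 16 (G/C), 18 (A/C), 19 (G/A), 26 (G/A), 27 (T/A), 31 (A/T), 32 (T/C).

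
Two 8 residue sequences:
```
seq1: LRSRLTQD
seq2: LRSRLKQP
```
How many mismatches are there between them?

2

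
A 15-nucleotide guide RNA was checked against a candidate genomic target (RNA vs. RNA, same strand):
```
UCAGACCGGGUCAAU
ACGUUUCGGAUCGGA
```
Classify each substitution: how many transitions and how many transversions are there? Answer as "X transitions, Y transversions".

Transitions (purine↔purine or pyrimidine↔pyrimidine): 3 A→G, 6 C→U, 10 G→A, 13 A→G, 14 A→G.
Transversions (purine↔pyrimidine): 1 U→A, 4 G→U, 5 A→U, 15 U→A.

5 transitions, 4 transversions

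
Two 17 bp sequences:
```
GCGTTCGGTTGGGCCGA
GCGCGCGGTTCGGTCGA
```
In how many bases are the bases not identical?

4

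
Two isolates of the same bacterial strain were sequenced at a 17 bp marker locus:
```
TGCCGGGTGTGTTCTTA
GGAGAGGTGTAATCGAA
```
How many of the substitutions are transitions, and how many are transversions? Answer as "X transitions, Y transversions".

Mismatches (1-based):
position 1: T→G (pyrimidine→purine, transversion)
position 3: C→A (pyrimidine→purine, transversion)
position 4: C→G (pyrimidine→purine, transversion)
position 5: G→A (purine→purine, transition)
position 11: G→A (purine→purine, transition)
position 12: T→A (pyrimidine→purine, transversion)
position 15: T→G (pyrimidine→purine, transversion)
position 16: T→A (pyrimidine→purine, transversion)

2 transitions, 6 transversions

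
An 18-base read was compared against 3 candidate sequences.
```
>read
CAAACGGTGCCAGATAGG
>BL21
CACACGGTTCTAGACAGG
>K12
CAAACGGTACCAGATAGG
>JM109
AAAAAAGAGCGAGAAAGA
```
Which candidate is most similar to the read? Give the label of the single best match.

K12

BL21 differs at 4 bases; K12 differs at 1 base; JM109 differs at 7 bases. The closest is K12.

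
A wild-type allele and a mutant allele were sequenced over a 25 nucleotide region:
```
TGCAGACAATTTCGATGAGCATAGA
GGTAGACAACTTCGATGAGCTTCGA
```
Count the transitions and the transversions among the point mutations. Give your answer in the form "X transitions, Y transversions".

2 transitions, 3 transversions

Transitions (purine↔purine or pyrimidine↔pyrimidine): 3 C→T, 10 T→C.
Transversions (purine↔pyrimidine): 1 T→G, 21 A→T, 23 A→C.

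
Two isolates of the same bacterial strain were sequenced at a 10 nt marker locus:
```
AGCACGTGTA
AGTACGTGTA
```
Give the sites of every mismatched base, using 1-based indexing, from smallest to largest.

3

Scanning 1-based: 3: C/T.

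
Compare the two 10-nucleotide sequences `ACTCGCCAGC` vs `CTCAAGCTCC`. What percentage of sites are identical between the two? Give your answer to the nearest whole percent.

8 positions differ (1, 2, 3, 4, 5, 6, 8, 9), so 2 of 10 match: 2/10 = 20%.

20%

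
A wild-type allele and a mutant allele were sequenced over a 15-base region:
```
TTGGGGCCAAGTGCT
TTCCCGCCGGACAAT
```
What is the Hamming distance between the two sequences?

Comparing position by position, 9 sites differ: 3 (G/C), 4 (G/C), 5 (G/C), 9 (A/G), 10 (A/G), 11 (G/A), 12 (T/C), 13 (G/A), 14 (C/A).

9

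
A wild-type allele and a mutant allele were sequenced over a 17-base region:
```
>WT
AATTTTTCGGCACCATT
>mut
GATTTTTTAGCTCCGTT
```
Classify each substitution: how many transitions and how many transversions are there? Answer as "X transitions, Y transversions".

4 transitions, 1 transversion

Mismatches (1-based):
site 1: A→G (purine→purine, transition)
site 8: C→T (pyrimidine→pyrimidine, transition)
site 9: G→A (purine→purine, transition)
site 12: A→T (purine→pyrimidine, transversion)
site 15: A→G (purine→purine, transition)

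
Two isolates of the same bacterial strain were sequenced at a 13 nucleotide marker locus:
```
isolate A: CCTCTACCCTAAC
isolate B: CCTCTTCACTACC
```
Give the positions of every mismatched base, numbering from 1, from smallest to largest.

6, 8, 12

Differences at position 6 (A→T), position 8 (C→A), position 12 (A→C).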